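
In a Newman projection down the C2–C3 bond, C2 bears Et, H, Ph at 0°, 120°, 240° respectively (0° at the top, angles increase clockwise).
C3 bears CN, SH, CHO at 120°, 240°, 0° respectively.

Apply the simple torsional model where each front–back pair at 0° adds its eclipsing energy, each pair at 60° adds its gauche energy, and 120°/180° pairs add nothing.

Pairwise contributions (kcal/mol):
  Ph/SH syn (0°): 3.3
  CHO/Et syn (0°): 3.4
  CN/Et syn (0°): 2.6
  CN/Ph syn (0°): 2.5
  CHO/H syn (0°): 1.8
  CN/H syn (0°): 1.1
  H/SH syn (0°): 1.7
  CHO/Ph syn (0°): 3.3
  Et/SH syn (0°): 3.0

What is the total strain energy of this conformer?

This conformer (eclipsed): Et–CHO eclipsed, H–CN eclipsed, Ph–SH eclipsed; 3.4 + 1.1 + 3.3 = 7.8 kcal/mol.

7.8 kcal/mol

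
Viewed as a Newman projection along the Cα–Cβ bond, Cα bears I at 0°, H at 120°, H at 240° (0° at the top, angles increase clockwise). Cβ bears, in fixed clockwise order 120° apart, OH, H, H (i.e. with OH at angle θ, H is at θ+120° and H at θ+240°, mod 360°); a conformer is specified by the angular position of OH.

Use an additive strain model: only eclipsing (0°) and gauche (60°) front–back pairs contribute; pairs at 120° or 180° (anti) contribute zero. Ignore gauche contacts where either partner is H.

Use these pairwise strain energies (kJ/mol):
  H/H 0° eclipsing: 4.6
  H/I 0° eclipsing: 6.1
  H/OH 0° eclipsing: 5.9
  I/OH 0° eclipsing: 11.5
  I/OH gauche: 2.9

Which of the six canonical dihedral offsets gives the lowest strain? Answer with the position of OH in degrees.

180°

OH at 0° (eclipsed): I–OH eclipsed, H–H eclipsed, H–H eclipsed; 11.5 + 4.6 + 4.6 = 20.7 kJ/mol.
OH at 60° (staggered): I–OH gauche; 2.9 = 2.9 kJ/mol.
OH at 120° (eclipsed): I–H eclipsed, H–OH eclipsed, H–H eclipsed; 6.1 + 5.9 + 4.6 = 16.6 kJ/mol.
OH at 180° (staggered): no non-H gauche contacts → 0.0 kJ/mol.
OH at 240° (eclipsed): I–H eclipsed, H–H eclipsed, H–OH eclipsed; 6.1 + 4.6 + 5.9 = 16.6 kJ/mol.
OH at 300° (staggered): I–OH gauche; 2.9 = 2.9 kJ/mol.
The minimum (0.0 kJ/mol) occurs with OH at 180°.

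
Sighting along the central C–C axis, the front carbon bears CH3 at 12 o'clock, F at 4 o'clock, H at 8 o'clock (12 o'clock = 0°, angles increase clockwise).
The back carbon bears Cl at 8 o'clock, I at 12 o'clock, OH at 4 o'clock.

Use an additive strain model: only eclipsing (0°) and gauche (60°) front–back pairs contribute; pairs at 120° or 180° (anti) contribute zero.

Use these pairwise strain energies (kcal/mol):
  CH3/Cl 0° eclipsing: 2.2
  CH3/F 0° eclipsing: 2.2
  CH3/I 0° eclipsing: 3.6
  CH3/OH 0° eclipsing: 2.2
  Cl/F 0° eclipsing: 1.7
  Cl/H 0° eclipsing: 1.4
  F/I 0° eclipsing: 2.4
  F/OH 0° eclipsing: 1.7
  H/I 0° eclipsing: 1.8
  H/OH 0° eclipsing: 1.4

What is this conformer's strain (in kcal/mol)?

6.7 kcal/mol

This conformer is eclipsed. CH3 at 0° is eclipsed with I at 0° (3.6); F at 120° is eclipsed with OH at 120° (1.7); H at 240° is eclipsed with Cl at 240° (1.4). Total 6.7 kcal/mol.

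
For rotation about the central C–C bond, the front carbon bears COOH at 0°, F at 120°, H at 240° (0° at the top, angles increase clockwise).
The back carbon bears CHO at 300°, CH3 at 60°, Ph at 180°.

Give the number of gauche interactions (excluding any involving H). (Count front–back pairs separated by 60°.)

4

Non-H gauche pairs: COOH(0°)/CHO(300°); COOH(0°)/CH3(60°); F(120°)/CH3(60°); F(120°)/Ph(180°) — 4 interactions.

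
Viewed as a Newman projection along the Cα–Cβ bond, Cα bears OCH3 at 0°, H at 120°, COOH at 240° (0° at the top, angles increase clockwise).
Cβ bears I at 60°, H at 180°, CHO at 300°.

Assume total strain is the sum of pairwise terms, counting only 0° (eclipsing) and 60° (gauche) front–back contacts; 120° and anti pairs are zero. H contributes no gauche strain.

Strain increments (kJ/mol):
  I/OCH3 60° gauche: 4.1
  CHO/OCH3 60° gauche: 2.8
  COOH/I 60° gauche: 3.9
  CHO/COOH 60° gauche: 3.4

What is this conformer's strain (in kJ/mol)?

This conformer (staggered): OCH3–I gauche, OCH3–CHO gauche, COOH–CHO gauche; 4.1 + 2.8 + 3.4 = 10.3 kJ/mol.

10.3 kJ/mol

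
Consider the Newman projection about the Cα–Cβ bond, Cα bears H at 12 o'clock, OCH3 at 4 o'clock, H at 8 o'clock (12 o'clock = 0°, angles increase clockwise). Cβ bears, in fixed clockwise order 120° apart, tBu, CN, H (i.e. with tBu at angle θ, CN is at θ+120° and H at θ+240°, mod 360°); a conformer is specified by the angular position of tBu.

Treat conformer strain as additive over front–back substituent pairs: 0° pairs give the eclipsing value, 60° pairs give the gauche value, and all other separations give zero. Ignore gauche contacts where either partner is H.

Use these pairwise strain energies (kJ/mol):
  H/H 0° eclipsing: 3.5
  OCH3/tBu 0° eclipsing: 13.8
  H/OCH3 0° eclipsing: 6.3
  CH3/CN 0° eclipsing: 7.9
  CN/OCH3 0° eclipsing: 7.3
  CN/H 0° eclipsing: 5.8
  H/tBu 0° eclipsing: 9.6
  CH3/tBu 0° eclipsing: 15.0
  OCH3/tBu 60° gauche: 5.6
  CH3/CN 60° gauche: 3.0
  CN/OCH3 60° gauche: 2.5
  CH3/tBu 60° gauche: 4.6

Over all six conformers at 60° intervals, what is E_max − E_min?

tBu at 0° is eclipsed. H at 0° is eclipsed with tBu at 0° (9.6); OCH3 at 120° is eclipsed with CN at 120° (7.3); H at 240° is eclipsed with H at 240° (3.5). Total 20.4 kJ/mol.
tBu at 60° is staggered. OCH3 at 120° is gauche with tBu at 60° (5.6); OCH3 at 120° is gauche with CN at 180° (2.5). Total 8.1 kJ/mol.
tBu at 120° is eclipsed. H at 0° is eclipsed with H at 0° (3.5); OCH3 at 120° is eclipsed with tBu at 120° (13.8); H at 240° is eclipsed with CN at 240° (5.8). Total 23.1 kJ/mol.
tBu at 180° is staggered. OCH3 at 120° is gauche with tBu at 180° (5.6). Total 5.6 kJ/mol.
tBu at 240° is eclipsed. H at 0° is eclipsed with CN at 0° (5.8); OCH3 at 120° is eclipsed with H at 120° (6.3); H at 240° is eclipsed with tBu at 240° (9.6). Total 21.7 kJ/mol.
tBu at 300° is staggered. OCH3 at 120° is gauche with CN at 60° (2.5). Total 2.5 kJ/mol.
Max at 120° (23.1 kJ/mol), min at 300° (2.5 kJ/mol); barrier = 20.6 kJ/mol.

20.6 kJ/mol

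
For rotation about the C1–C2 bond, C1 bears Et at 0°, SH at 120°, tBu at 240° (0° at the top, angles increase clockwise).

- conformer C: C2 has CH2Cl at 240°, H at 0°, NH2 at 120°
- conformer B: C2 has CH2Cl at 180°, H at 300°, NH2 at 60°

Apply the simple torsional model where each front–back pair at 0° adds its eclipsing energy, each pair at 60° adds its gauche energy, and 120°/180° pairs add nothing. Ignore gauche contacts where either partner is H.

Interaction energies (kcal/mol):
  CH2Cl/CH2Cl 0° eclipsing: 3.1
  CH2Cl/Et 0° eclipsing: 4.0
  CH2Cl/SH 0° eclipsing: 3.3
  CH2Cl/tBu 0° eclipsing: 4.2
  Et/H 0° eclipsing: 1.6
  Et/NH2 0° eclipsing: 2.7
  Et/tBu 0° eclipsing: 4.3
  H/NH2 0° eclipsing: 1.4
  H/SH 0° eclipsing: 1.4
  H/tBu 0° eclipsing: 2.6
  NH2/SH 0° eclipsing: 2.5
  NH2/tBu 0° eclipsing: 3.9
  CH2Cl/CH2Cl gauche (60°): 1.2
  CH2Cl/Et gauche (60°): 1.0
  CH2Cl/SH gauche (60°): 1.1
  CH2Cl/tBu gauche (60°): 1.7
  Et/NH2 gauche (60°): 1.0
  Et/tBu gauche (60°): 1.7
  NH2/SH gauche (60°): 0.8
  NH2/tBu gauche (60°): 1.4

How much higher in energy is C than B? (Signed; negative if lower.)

C (eclipsed): Et(0°)/H(0°) eclipsed 1.6; SH(120°)/NH2(120°) eclipsed 2.5; tBu(240°)/CH2Cl(240°) eclipsed 4.2 → 8.3 kcal/mol.
B (staggered): Et(0°)/NH2(60°) gauche 1.0; SH(120°)/CH2Cl(180°) gauche 1.1; SH(120°)/NH2(60°) gauche 0.8; tBu(240°)/CH2Cl(180°) gauche 1.7 → 4.6 kcal/mol.
E(C) − E(B) = 8.3 − 4.6 = +3.7 kcal/mol.

+3.7 kcal/mol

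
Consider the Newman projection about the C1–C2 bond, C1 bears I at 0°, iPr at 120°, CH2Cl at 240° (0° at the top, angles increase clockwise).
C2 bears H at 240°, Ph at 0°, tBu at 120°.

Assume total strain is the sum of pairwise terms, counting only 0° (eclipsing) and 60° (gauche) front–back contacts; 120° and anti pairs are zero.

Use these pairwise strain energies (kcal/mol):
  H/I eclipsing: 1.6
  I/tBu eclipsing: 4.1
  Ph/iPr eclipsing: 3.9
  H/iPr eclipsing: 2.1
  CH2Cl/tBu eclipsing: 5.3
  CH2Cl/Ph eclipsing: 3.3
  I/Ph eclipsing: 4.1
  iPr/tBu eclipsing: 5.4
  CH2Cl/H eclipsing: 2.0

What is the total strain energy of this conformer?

This conformer (eclipsed): I–Ph eclipsed, iPr–tBu eclipsed, CH2Cl–H eclipsed; 4.1 + 5.4 + 2.0 = 11.5 kcal/mol.

11.5 kcal/mol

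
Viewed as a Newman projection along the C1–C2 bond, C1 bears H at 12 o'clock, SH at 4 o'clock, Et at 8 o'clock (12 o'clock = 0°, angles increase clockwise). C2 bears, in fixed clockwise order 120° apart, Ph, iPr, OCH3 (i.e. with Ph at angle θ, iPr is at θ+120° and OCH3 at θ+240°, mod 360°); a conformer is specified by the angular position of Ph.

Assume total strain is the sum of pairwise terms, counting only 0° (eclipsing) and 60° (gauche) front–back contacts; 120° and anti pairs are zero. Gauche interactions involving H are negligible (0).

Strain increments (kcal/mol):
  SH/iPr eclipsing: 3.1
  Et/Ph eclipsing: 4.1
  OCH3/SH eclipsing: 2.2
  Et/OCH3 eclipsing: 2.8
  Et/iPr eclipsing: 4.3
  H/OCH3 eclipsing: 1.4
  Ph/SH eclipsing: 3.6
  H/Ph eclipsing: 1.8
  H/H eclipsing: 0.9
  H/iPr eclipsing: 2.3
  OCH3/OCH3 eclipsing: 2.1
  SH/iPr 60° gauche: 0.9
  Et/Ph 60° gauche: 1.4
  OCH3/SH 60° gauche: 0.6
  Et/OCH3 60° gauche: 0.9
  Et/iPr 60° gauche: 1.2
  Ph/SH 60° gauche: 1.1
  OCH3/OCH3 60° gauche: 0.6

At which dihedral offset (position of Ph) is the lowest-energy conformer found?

300°

Ph at 0° (eclipsed): H(0°)/Ph(0°) eclipsed 1.8; SH(120°)/iPr(120°) eclipsed 3.1; Et(240°)/OCH3(240°) eclipsed 2.8 → 7.7 kcal/mol.
Ph at 60° (staggered): SH(120°)/Ph(60°) gauche 1.1; SH(120°)/iPr(180°) gauche 0.9; Et(240°)/iPr(180°) gauche 1.2; Et(240°)/OCH3(300°) gauche 0.9 → 4.1 kcal/mol.
Ph at 120° (eclipsed): H(0°)/OCH3(0°) eclipsed 1.4; SH(120°)/Ph(120°) eclipsed 3.6; Et(240°)/iPr(240°) eclipsed 4.3 → 9.3 kcal/mol.
Ph at 180° (staggered): SH(120°)/Ph(180°) gauche 1.1; SH(120°)/OCH3(60°) gauche 0.6; Et(240°)/Ph(180°) gauche 1.4; Et(240°)/iPr(300°) gauche 1.2 → 4.3 kcal/mol.
Ph at 240° (eclipsed): H(0°)/iPr(0°) eclipsed 2.3; SH(120°)/OCH3(120°) eclipsed 2.2; Et(240°)/Ph(240°) eclipsed 4.1 → 8.6 kcal/mol.
Ph at 300° (staggered): SH(120°)/iPr(60°) gauche 0.9; SH(120°)/OCH3(180°) gauche 0.6; Et(240°)/Ph(300°) gauche 1.4; Et(240°)/OCH3(180°) gauche 0.9 → 3.8 kcal/mol.
The minimum (3.8 kcal/mol) occurs with Ph at 300°.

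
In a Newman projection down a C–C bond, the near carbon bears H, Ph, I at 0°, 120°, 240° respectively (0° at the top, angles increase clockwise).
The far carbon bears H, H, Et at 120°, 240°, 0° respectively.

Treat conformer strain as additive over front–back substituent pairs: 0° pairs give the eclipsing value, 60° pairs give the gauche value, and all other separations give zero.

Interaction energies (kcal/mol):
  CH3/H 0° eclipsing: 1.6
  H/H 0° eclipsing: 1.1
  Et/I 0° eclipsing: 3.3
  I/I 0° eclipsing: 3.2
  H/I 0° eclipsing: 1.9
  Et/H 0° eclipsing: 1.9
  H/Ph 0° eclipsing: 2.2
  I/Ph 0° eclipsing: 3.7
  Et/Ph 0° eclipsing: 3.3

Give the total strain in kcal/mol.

6.0 kcal/mol

This conformer (eclipsed): H–Et eclipsed, Ph–H eclipsed, I–H eclipsed; 1.9 + 2.2 + 1.9 = 6.0 kcal/mol.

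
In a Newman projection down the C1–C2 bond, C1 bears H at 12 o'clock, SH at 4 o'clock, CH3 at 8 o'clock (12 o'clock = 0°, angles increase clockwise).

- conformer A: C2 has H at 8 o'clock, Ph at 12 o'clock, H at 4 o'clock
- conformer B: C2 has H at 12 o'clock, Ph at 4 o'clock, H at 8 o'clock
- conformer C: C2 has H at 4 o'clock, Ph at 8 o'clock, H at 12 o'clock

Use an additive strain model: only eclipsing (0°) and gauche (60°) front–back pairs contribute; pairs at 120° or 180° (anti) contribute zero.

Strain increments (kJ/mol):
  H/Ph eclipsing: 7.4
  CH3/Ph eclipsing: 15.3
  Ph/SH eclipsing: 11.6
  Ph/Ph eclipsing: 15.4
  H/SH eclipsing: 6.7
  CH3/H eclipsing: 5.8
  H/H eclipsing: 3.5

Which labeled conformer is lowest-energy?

A

A is eclipsed. H at 0° is eclipsed with Ph at 0° (7.4); SH at 120° is eclipsed with H at 120° (6.7); CH3 at 240° is eclipsed with H at 240° (5.8). Total 19.9 kJ/mol.
B is eclipsed. H at 0° is eclipsed with H at 0° (3.5); SH at 120° is eclipsed with Ph at 120° (11.6); CH3 at 240° is eclipsed with H at 240° (5.8). Total 20.9 kJ/mol.
C is eclipsed. H at 0° is eclipsed with H at 0° (3.5); SH at 120° is eclipsed with H at 120° (6.7); CH3 at 240° is eclipsed with Ph at 240° (15.3). Total 25.5 kJ/mol.
A has the lowest total (19.9 kJ/mol).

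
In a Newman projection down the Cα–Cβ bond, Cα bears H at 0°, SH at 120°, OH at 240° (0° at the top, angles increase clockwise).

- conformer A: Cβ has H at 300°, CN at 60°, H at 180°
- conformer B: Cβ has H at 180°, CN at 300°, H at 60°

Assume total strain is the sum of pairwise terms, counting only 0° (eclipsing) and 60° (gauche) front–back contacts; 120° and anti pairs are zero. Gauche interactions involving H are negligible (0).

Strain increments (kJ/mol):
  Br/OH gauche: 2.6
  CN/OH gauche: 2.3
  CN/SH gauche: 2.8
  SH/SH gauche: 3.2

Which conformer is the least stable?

A

A (staggered): SH–CN gauche; 2.8 = 2.8 kJ/mol.
B (staggered): OH–CN gauche; 2.3 = 2.3 kJ/mol.
A has the highest total (2.8 kJ/mol).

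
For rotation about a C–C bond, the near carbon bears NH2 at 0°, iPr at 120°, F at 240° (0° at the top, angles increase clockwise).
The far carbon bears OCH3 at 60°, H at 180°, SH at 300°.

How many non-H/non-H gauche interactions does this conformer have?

4

Non-H gauche pairs: NH2(0°)/OCH3(60°); NH2(0°)/SH(300°); iPr(120°)/OCH3(60°); F(240°)/SH(300°) — 4 interactions.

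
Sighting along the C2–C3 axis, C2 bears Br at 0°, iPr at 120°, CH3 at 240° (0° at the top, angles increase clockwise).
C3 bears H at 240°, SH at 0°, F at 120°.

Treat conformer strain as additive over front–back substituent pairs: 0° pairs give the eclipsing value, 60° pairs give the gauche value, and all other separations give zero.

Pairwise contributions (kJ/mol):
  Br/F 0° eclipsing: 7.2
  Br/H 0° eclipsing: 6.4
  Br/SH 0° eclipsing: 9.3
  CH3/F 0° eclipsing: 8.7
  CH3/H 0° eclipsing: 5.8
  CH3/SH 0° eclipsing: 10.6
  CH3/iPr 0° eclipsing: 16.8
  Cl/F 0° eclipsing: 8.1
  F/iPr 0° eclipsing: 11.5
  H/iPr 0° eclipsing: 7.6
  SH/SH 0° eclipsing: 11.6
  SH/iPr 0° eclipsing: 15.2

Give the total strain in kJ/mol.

26.6 kJ/mol

This conformer is eclipsed. Br at 0° is eclipsed with SH at 0° (9.3); iPr at 120° is eclipsed with F at 120° (11.5); CH3 at 240° is eclipsed with H at 240° (5.8). Total 26.6 kJ/mol.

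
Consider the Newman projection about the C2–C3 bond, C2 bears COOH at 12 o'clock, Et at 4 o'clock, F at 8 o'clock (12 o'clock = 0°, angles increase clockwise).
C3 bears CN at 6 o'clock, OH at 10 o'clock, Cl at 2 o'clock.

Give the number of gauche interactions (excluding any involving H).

Non-H gauche pairs: COOH(0°)/OH(300°); COOH(0°)/Cl(60°); Et(120°)/CN(180°); Et(120°)/Cl(60°); F(240°)/CN(180°); F(240°)/OH(300°) — 6 interactions.

6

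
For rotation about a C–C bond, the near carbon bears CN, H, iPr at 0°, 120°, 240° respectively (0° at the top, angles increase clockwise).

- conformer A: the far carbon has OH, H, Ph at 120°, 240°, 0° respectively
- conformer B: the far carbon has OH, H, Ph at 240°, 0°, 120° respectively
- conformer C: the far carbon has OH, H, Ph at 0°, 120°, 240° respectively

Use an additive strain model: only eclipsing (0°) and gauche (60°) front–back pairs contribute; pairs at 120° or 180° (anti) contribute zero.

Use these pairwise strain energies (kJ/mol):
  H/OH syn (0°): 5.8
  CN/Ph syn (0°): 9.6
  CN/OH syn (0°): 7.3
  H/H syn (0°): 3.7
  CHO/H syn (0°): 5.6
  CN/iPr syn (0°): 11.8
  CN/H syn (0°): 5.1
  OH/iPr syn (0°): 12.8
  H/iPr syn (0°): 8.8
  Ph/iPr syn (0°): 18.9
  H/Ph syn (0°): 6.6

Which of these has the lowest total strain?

A is eclipsed. CN at 0° is eclipsed with Ph at 0° (9.6); H at 120° is eclipsed with OH at 120° (5.8); iPr at 240° is eclipsed with H at 240° (8.8). Total 24.2 kJ/mol.
B is eclipsed. CN at 0° is eclipsed with H at 0° (5.1); H at 120° is eclipsed with Ph at 120° (6.6); iPr at 240° is eclipsed with OH at 240° (12.8). Total 24.5 kJ/mol.
C is eclipsed. CN at 0° is eclipsed with OH at 0° (7.3); H at 120° is eclipsed with H at 120° (3.7); iPr at 240° is eclipsed with Ph at 240° (18.9). Total 29.9 kJ/mol.
A has the lowest total (24.2 kJ/mol).

A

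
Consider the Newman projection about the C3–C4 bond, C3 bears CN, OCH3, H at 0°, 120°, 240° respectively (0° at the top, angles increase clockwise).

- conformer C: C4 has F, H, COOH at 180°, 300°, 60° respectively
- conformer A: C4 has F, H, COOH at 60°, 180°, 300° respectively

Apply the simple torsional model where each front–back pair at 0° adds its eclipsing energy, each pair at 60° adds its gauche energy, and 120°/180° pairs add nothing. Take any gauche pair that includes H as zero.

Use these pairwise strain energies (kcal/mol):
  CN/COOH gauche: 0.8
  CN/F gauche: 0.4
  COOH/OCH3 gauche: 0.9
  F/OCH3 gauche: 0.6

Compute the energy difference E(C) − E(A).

+0.5 kcal/mol

C (staggered): CN(0°)/COOH(60°) gauche 0.8; OCH3(120°)/F(180°) gauche 0.6; OCH3(120°)/COOH(60°) gauche 0.9 → 2.3 kcal/mol.
A (staggered): CN(0°)/F(60°) gauche 0.4; CN(0°)/COOH(300°) gauche 0.8; OCH3(120°)/F(60°) gauche 0.6 → 1.8 kcal/mol.
E(C) − E(A) = 2.3 − 1.8 = +0.5 kcal/mol.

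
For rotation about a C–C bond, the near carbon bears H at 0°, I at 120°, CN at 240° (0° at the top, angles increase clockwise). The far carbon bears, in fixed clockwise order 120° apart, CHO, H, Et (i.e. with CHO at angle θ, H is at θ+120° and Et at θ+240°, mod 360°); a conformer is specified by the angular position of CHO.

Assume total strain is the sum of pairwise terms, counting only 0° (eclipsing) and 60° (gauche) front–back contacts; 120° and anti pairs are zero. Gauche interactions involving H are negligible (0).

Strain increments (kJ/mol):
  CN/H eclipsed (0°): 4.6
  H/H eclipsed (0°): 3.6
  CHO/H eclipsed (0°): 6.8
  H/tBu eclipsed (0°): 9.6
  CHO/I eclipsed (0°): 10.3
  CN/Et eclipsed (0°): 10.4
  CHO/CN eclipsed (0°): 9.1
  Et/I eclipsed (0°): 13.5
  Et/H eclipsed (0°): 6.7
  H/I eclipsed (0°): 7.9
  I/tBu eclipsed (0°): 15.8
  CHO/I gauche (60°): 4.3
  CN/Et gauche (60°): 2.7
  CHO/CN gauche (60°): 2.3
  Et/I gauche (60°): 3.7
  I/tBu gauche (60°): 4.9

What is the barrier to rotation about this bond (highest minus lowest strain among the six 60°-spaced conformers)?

19.2 kJ/mol

CHO at 0° (eclipsed): H(0°)/CHO(0°) eclipsed 6.8; I(120°)/H(120°) eclipsed 7.9; CN(240°)/Et(240°) eclipsed 10.4 → 25.1 kJ/mol.
CHO at 60° (staggered): I(120°)/CHO(60°) gauche 4.3; CN(240°)/Et(300°) gauche 2.7 → 7.0 kJ/mol.
CHO at 120° (eclipsed): H(0°)/Et(0°) eclipsed 6.7; I(120°)/CHO(120°) eclipsed 10.3; CN(240°)/H(240°) eclipsed 4.6 → 21.6 kJ/mol.
CHO at 180° (staggered): I(120°)/CHO(180°) gauche 4.3; I(120°)/Et(60°) gauche 3.7; CN(240°)/CHO(180°) gauche 2.3 → 10.3 kJ/mol.
CHO at 240° (eclipsed): H(0°)/H(0°) eclipsed 3.6; I(120°)/Et(120°) eclipsed 13.5; CN(240°)/CHO(240°) eclipsed 9.1 → 26.2 kJ/mol.
CHO at 300° (staggered): I(120°)/Et(180°) gauche 3.7; CN(240°)/CHO(300°) gauche 2.3; CN(240°)/Et(180°) gauche 2.7 → 8.7 kJ/mol.
Max at 240° (26.2 kJ/mol), min at 60° (7.0 kJ/mol); barrier = 19.2 kJ/mol.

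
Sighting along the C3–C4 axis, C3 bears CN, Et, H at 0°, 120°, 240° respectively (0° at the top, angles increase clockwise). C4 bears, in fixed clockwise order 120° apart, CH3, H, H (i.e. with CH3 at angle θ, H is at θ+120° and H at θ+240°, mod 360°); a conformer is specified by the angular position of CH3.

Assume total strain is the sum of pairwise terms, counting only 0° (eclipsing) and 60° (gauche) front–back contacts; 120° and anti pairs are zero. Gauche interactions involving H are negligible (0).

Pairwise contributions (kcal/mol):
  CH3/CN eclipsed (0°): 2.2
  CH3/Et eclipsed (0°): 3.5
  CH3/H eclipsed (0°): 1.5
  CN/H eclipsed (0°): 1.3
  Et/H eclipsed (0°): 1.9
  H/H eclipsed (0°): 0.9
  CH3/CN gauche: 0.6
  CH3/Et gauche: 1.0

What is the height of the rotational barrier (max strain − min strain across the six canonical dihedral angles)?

5.1 kcal/mol

CH3 at 0° is eclipsed. CN at 0° is eclipsed with CH3 at 0° (2.2); Et at 120° is eclipsed with H at 120° (1.9); H at 240° is eclipsed with H at 240° (0.9). Total 5.0 kcal/mol.
CH3 at 60° is staggered. CN at 0° is gauche with CH3 at 60° (0.6); Et at 120° is gauche with CH3 at 60° (1.0). Total 1.6 kcal/mol.
CH3 at 120° is eclipsed. CN at 0° is eclipsed with H at 0° (1.3); Et at 120° is eclipsed with CH3 at 120° (3.5); H at 240° is eclipsed with H at 240° (0.9). Total 5.7 kcal/mol.
CH3 at 180° is staggered. Et at 120° is gauche with CH3 at 180° (1.0). Total 1.0 kcal/mol.
CH3 at 240° is eclipsed. CN at 0° is eclipsed with H at 0° (1.3); Et at 120° is eclipsed with H at 120° (1.9); H at 240° is eclipsed with CH3 at 240° (1.5). Total 4.7 kcal/mol.
CH3 at 300° is staggered. CN at 0° is gauche with CH3 at 300° (0.6). Total 0.6 kcal/mol.
Max at 120° (5.7 kcal/mol), min at 300° (0.6 kcal/mol); barrier = 5.1 kcal/mol.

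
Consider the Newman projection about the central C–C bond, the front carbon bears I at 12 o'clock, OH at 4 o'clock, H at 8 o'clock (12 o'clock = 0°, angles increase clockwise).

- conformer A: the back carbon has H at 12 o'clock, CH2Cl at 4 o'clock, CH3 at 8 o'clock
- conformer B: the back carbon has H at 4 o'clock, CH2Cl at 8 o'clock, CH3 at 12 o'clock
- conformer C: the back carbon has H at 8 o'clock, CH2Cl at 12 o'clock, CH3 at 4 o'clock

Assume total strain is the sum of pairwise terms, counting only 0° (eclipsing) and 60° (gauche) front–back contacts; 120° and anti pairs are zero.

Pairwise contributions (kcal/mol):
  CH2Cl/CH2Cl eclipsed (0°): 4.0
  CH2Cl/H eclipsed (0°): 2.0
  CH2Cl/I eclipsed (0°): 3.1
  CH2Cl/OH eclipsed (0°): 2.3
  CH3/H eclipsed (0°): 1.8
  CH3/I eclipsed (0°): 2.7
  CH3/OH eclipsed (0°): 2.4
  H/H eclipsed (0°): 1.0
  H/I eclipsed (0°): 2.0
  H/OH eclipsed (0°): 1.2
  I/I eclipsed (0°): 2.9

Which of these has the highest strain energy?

C

A (eclipsed): I–H eclipsed, OH–CH2Cl eclipsed, H–CH3 eclipsed; 2.0 + 2.3 + 1.8 = 6.1 kcal/mol.
B (eclipsed): I–CH3 eclipsed, OH–H eclipsed, H–CH2Cl eclipsed; 2.7 + 1.2 + 2.0 = 5.9 kcal/mol.
C (eclipsed): I–CH2Cl eclipsed, OH–CH3 eclipsed, H–H eclipsed; 3.1 + 2.4 + 1.0 = 6.5 kcal/mol.
C has the highest total (6.5 kcal/mol).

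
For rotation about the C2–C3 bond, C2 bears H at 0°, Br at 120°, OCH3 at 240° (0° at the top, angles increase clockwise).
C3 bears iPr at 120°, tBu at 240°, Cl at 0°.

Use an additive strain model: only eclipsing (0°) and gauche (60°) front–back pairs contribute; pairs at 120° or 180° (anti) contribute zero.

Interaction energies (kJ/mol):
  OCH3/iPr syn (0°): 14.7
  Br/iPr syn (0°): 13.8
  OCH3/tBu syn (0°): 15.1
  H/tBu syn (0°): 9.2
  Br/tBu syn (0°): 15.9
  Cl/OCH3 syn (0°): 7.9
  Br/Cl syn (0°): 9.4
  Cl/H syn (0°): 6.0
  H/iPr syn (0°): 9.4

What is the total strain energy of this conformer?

34.9 kJ/mol

This conformer (eclipsed): H–Cl eclipsed, Br–iPr eclipsed, OCH3–tBu eclipsed; 6.0 + 13.8 + 15.1 = 34.9 kJ/mol.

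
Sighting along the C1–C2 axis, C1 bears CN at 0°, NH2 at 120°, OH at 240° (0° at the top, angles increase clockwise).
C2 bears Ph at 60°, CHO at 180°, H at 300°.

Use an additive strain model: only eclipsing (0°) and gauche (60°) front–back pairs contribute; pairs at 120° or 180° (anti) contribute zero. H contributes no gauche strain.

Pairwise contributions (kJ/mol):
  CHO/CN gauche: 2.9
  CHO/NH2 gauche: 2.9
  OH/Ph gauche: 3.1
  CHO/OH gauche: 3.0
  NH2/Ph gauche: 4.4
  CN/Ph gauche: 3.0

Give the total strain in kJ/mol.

This conformer is staggered. CN at 0° is gauche with Ph at 60° (3.0); NH2 at 120° is gauche with Ph at 60° (4.4); NH2 at 120° is gauche with CHO at 180° (2.9); OH at 240° is gauche with CHO at 180° (3.0). Total 13.3 kJ/mol.

13.3 kJ/mol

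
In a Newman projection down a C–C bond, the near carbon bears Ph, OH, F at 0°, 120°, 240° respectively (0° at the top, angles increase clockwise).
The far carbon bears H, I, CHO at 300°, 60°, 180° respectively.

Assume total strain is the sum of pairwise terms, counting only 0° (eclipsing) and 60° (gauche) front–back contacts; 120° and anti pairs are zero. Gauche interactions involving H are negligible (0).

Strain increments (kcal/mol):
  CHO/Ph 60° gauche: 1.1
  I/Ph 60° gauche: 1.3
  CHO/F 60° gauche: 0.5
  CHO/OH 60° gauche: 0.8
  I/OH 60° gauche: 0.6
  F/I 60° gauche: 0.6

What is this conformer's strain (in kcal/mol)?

3.2 kcal/mol

This conformer (staggered): Ph(0°)/I(60°) gauche 1.3; OH(120°)/I(60°) gauche 0.6; OH(120°)/CHO(180°) gauche 0.8; F(240°)/CHO(180°) gauche 0.5 → 3.2 kcal/mol.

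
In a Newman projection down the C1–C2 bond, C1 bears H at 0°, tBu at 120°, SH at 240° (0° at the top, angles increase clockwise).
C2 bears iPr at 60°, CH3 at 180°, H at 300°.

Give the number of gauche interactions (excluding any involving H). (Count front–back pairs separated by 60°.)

3

Non-H gauche pairs: tBu(120°)/iPr(60°); tBu(120°)/CH3(180°); SH(240°)/CH3(180°) — 3 interactions.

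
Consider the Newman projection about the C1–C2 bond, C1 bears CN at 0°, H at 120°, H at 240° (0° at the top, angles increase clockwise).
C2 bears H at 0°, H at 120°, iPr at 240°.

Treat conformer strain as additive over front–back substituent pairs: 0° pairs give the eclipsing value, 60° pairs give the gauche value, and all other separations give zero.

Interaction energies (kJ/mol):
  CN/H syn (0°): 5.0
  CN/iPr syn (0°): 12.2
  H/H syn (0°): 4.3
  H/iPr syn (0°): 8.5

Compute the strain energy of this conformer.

This conformer (eclipsed): CN(0°)/H(0°) eclipsed 5.0; H(120°)/H(120°) eclipsed 4.3; H(240°)/iPr(240°) eclipsed 8.5 → 17.8 kJ/mol.

17.8 kJ/mol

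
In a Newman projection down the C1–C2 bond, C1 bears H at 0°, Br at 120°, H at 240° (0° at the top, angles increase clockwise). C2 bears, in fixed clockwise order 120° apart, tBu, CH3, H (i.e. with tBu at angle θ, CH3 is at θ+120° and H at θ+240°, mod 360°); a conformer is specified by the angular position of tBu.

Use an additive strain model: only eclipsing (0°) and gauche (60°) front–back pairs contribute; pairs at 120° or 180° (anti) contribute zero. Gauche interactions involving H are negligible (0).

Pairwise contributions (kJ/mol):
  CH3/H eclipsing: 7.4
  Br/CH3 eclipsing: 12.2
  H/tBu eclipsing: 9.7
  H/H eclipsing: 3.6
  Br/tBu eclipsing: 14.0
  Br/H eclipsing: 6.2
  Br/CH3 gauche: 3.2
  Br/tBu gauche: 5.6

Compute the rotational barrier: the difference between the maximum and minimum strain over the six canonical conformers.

tBu at 0° (eclipsed): H(0°)/tBu(0°) eclipsed 9.7; Br(120°)/CH3(120°) eclipsed 12.2; H(240°)/H(240°) eclipsed 3.6 → 25.5 kJ/mol.
tBu at 60° (staggered): Br(120°)/tBu(60°) gauche 5.6; Br(120°)/CH3(180°) gauche 3.2 → 8.8 kJ/mol.
tBu at 120° (eclipsed): H(0°)/H(0°) eclipsed 3.6; Br(120°)/tBu(120°) eclipsed 14.0; H(240°)/CH3(240°) eclipsed 7.4 → 25.0 kJ/mol.
tBu at 180° (staggered): Br(120°)/tBu(180°) gauche 5.6 → 5.6 kJ/mol.
tBu at 240° (eclipsed): H(0°)/CH3(0°) eclipsed 7.4; Br(120°)/H(120°) eclipsed 6.2; H(240°)/tBu(240°) eclipsed 9.7 → 23.3 kJ/mol.
tBu at 300° (staggered): Br(120°)/CH3(60°) gauche 3.2 → 3.2 kJ/mol.
Max at 0° (25.5 kJ/mol), min at 300° (3.2 kJ/mol); barrier = 22.3 kJ/mol.

22.3 kJ/mol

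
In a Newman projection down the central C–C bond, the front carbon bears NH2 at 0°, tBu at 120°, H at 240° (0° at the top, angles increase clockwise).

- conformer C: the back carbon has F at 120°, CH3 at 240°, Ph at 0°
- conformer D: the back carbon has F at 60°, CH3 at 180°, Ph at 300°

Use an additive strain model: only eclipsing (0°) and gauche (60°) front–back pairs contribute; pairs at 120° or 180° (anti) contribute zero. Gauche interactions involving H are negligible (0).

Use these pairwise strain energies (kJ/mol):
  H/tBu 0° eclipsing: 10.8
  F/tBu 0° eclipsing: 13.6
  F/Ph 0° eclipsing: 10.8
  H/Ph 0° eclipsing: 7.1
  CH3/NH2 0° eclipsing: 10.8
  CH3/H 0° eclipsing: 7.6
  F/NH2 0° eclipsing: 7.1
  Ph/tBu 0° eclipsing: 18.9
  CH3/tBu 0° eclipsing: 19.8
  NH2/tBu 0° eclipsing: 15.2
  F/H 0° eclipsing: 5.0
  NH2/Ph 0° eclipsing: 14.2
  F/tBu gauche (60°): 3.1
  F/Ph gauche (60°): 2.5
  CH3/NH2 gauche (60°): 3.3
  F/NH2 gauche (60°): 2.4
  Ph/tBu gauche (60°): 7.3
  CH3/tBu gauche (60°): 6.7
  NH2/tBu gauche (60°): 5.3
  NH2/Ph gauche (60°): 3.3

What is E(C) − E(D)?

C (eclipsed): NH2(0°)/Ph(0°) eclipsed 14.2; tBu(120°)/F(120°) eclipsed 13.6; H(240°)/CH3(240°) eclipsed 7.6 → 35.4 kJ/mol.
D (staggered): NH2(0°)/F(60°) gauche 2.4; NH2(0°)/Ph(300°) gauche 3.3; tBu(120°)/F(60°) gauche 3.1; tBu(120°)/CH3(180°) gauche 6.7 → 15.5 kJ/mol.
E(C) − E(D) = 35.4 − 15.5 = +19.9 kJ/mol.

+19.9 kJ/mol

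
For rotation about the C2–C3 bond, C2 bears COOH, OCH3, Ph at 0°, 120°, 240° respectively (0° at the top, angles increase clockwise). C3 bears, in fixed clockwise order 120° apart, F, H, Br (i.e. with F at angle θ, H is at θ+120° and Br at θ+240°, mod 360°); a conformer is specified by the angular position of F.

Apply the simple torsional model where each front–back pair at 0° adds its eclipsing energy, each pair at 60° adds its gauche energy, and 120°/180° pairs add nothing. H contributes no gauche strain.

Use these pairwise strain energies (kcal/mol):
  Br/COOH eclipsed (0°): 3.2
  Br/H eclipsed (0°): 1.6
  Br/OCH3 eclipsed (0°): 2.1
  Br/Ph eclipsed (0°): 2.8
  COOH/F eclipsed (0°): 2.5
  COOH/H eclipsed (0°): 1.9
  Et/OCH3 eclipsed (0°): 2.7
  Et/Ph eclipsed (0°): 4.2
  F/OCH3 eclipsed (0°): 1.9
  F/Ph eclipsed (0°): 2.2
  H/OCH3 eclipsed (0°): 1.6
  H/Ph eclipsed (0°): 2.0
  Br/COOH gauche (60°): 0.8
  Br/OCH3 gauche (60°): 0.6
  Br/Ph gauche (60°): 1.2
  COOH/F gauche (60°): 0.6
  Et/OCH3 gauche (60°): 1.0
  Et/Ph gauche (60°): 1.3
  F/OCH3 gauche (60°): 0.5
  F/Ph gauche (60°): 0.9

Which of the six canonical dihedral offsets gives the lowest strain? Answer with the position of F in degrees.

180°

F at 0° (eclipsed): COOH–F eclipsed, OCH3–H eclipsed, Ph–Br eclipsed; 2.5 + 1.6 + 2.8 = 6.9 kcal/mol.
F at 60° (staggered): COOH–F gauche, COOH–Br gauche, OCH3–F gauche, Ph–Br gauche; 0.6 + 0.8 + 0.5 + 1.2 = 3.1 kcal/mol.
F at 120° (eclipsed): COOH–Br eclipsed, OCH3–F eclipsed, Ph–H eclipsed; 3.2 + 1.9 + 2.0 = 7.1 kcal/mol.
F at 180° (staggered): COOH–Br gauche, OCH3–F gauche, OCH3–Br gauche, Ph–F gauche; 0.8 + 0.5 + 0.6 + 0.9 = 2.8 kcal/mol.
F at 240° (eclipsed): COOH–H eclipsed, OCH3–Br eclipsed, Ph–F eclipsed; 1.9 + 2.1 + 2.2 = 6.2 kcal/mol.
F at 300° (staggered): COOH–F gauche, OCH3–Br gauche, Ph–F gauche, Ph–Br gauche; 0.6 + 0.6 + 0.9 + 1.2 = 3.3 kcal/mol.
The minimum (2.8 kcal/mol) occurs with F at 180°.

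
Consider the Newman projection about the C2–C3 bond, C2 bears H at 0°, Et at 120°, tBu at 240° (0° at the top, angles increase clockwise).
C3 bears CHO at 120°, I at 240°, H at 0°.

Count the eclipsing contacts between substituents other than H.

2

Non-H eclipsing pairs: Et(120°)/CHO(120°); tBu(240°)/I(240°) — 2 interactions.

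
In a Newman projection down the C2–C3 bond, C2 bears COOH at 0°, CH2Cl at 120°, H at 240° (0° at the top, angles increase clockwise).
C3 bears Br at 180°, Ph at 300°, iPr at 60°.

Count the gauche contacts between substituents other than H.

Non-H gauche pairs: COOH(0°)/Ph(300°); COOH(0°)/iPr(60°); CH2Cl(120°)/Br(180°); CH2Cl(120°)/iPr(60°) — 4 interactions.

4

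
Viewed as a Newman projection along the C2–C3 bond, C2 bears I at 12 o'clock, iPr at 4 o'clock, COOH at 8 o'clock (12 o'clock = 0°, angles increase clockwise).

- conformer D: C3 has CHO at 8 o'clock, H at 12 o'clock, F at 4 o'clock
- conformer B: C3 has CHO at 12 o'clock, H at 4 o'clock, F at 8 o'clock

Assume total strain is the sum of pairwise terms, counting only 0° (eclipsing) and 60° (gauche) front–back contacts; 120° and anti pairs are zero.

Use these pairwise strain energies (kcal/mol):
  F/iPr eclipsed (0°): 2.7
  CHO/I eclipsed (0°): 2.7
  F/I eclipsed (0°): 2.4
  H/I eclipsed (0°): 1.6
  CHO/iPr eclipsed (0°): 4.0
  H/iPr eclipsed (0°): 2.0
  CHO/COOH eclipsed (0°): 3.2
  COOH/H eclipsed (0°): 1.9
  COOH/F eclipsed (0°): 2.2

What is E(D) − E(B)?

D (eclipsed): I(0°)/H(0°) eclipsed 1.6; iPr(120°)/F(120°) eclipsed 2.7; COOH(240°)/CHO(240°) eclipsed 3.2 → 7.5 kcal/mol.
B (eclipsed): I(0°)/CHO(0°) eclipsed 2.7; iPr(120°)/H(120°) eclipsed 2.0; COOH(240°)/F(240°) eclipsed 2.2 → 6.9 kcal/mol.
E(D) − E(B) = 7.5 − 6.9 = +0.6 kcal/mol.

+0.6 kcal/mol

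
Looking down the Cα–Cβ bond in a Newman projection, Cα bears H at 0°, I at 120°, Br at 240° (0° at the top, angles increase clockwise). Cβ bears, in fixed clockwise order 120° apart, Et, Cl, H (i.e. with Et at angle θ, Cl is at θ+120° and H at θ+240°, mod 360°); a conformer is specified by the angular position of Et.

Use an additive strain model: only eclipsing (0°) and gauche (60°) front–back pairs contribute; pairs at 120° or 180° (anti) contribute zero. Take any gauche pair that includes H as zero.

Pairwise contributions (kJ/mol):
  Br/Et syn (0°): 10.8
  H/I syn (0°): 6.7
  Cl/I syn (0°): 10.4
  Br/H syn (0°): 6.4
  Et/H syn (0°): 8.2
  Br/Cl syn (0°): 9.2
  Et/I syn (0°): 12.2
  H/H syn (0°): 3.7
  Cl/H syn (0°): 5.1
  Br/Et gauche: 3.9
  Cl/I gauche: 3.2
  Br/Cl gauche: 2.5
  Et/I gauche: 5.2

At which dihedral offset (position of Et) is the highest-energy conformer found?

120°

Et at 0° (eclipsed): H–Et eclipsed, I–Cl eclipsed, Br–H eclipsed; 8.2 + 10.4 + 6.4 = 25.0 kJ/mol.
Et at 60° (staggered): I–Et gauche, I–Cl gauche, Br–Cl gauche; 5.2 + 3.2 + 2.5 = 10.9 kJ/mol.
Et at 120° (eclipsed): H–H eclipsed, I–Et eclipsed, Br–Cl eclipsed; 3.7 + 12.2 + 9.2 = 25.1 kJ/mol.
Et at 180° (staggered): I–Et gauche, Br–Et gauche, Br–Cl gauche; 5.2 + 3.9 + 2.5 = 11.6 kJ/mol.
Et at 240° (eclipsed): H–Cl eclipsed, I–H eclipsed, Br–Et eclipsed; 5.1 + 6.7 + 10.8 = 22.6 kJ/mol.
Et at 300° (staggered): I–Cl gauche, Br–Et gauche; 3.2 + 3.9 = 7.1 kJ/mol.
The maximum (25.1 kJ/mol) occurs with Et at 120°.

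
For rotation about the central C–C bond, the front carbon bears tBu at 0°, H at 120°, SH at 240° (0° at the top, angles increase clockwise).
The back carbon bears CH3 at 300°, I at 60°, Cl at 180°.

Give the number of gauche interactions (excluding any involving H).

Non-H gauche pairs: tBu(0°)/CH3(300°); tBu(0°)/I(60°); SH(240°)/CH3(300°); SH(240°)/Cl(180°) — 4 interactions.

4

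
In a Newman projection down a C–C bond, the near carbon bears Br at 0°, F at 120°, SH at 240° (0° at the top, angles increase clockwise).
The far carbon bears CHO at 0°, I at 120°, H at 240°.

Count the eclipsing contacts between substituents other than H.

2

Non-H eclipsing pairs: Br(0°)/CHO(0°); F(120°)/I(120°) — 2 interactions.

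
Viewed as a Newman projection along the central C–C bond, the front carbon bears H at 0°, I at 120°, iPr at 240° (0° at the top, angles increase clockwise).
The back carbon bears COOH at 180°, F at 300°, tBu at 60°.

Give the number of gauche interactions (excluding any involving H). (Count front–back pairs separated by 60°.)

Non-H gauche pairs: I(120°)/COOH(180°); I(120°)/tBu(60°); iPr(240°)/COOH(180°); iPr(240°)/F(300°) — 4 interactions.

4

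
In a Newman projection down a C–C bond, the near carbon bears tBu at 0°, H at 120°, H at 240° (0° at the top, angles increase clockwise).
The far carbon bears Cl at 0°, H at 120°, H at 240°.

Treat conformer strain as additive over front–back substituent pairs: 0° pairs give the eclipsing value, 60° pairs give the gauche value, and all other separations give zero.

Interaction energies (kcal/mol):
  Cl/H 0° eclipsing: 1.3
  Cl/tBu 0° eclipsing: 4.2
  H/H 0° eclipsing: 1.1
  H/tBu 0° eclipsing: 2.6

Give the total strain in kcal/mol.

This conformer (eclipsed): tBu(0°)/Cl(0°) eclipsed 4.2; H(120°)/H(120°) eclipsed 1.1; H(240°)/H(240°) eclipsed 1.1 → 6.4 kcal/mol.

6.4 kcal/mol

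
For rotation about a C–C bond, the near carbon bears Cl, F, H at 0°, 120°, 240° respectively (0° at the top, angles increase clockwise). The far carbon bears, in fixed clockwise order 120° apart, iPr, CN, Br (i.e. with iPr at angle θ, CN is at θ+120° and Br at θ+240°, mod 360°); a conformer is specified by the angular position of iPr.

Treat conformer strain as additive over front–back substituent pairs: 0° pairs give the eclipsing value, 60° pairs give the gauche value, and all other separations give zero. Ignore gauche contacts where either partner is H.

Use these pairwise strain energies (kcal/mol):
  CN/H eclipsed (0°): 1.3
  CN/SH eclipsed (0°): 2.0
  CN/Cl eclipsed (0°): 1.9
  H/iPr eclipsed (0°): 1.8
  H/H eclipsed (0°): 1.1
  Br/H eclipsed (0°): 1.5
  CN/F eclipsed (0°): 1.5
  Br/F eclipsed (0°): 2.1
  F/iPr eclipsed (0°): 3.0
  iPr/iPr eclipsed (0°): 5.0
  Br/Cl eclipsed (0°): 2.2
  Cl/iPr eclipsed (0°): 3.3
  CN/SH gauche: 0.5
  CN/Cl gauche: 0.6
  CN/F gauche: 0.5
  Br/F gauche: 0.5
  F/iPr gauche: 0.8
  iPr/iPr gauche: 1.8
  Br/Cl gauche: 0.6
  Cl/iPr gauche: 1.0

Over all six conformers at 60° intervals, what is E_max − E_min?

4.0 kcal/mol

iPr at 0° (eclipsed): Cl(0°)/iPr(0°) eclipsed 3.3; F(120°)/CN(120°) eclipsed 1.5; H(240°)/Br(240°) eclipsed 1.5 → 6.3 kcal/mol.
iPr at 60° (staggered): Cl(0°)/iPr(60°) gauche 1.0; Cl(0°)/Br(300°) gauche 0.6; F(120°)/iPr(60°) gauche 0.8; F(120°)/CN(180°) gauche 0.5 → 2.9 kcal/mol.
iPr at 120° (eclipsed): Cl(0°)/Br(0°) eclipsed 2.2; F(120°)/iPr(120°) eclipsed 3.0; H(240°)/CN(240°) eclipsed 1.3 → 6.5 kcal/mol.
iPr at 180° (staggered): Cl(0°)/CN(300°) gauche 0.6; Cl(0°)/Br(60°) gauche 0.6; F(120°)/iPr(180°) gauche 0.8; F(120°)/Br(60°) gauche 0.5 → 2.5 kcal/mol.
iPr at 240° (eclipsed): Cl(0°)/CN(0°) eclipsed 1.9; F(120°)/Br(120°) eclipsed 2.1; H(240°)/iPr(240°) eclipsed 1.8 → 5.8 kcal/mol.
iPr at 300° (staggered): Cl(0°)/iPr(300°) gauche 1.0; Cl(0°)/CN(60°) gauche 0.6; F(120°)/CN(60°) gauche 0.5; F(120°)/Br(180°) gauche 0.5 → 2.6 kcal/mol.
Max at 120° (6.5 kcal/mol), min at 180° (2.5 kcal/mol); barrier = 4.0 kcal/mol.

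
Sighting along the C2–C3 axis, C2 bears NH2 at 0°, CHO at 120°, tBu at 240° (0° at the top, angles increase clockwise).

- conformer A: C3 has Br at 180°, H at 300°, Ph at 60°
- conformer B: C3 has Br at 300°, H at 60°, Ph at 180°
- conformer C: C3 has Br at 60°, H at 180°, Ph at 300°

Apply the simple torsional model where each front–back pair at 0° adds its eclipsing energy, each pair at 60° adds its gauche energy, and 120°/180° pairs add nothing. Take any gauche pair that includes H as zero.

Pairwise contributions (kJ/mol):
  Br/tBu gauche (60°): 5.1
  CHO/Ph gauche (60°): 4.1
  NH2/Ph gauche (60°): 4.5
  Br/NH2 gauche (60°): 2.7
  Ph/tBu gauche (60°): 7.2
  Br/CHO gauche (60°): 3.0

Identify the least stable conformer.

A is staggered. NH2 at 0° is gauche with Ph at 60° (4.5); CHO at 120° is gauche with Br at 180° (3.0); CHO at 120° is gauche with Ph at 60° (4.1); tBu at 240° is gauche with Br at 180° (5.1). Total 16.7 kJ/mol.
B is staggered. NH2 at 0° is gauche with Br at 300° (2.7); CHO at 120° is gauche with Ph at 180° (4.1); tBu at 240° is gauche with Br at 300° (5.1); tBu at 240° is gauche with Ph at 180° (7.2). Total 19.1 kJ/mol.
C is staggered. NH2 at 0° is gauche with Br at 60° (2.7); NH2 at 0° is gauche with Ph at 300° (4.5); CHO at 120° is gauche with Br at 60° (3.0); tBu at 240° is gauche with Ph at 300° (7.2). Total 17.4 kJ/mol.
B has the highest total (19.1 kJ/mol).

B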